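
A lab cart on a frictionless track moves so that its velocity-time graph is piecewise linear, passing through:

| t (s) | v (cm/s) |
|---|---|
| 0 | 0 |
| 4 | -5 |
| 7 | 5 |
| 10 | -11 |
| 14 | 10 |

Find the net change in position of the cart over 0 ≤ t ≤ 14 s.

-21 cm

Displacement is the signed area under the v-t curve.
0–4 s: ½(0 + -5)(4) = -10 cm
4–7 s: ½(-5 + 5)(3) = 0 cm
7–10 s: ½(5 + -11)(3) = -9 cm
10–14 s: ½(-11 + 10)(4) = -2 cm
Net displacement = -21 cm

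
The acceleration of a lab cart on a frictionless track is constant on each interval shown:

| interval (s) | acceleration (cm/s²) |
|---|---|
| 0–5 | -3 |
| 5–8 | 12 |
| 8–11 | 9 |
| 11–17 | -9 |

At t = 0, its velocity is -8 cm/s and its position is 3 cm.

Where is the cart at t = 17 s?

On each constant-a segment, Δv = aΔt and Δx = v₀Δt + ½aΔt²; chain segment to segment.
0–5 s: v starts -8 cm/s; Δx = -8·5 + ½·-3·5² = -77.5 cm; v ends -23 cm/s.
5–8 s: v starts -23 cm/s; Δx = -23·3 + ½·12·3² = -15 cm; v ends 13 cm/s.
8–11 s: v starts 13 cm/s; Δx = 13·3 + ½·9·3² = 79.5 cm; v ends 40 cm/s.
11–17 s: v starts 40 cm/s; Δx = 40·6 + ½·-9·6² = 78 cm; v ends -14 cm/s.
x(17) = 3 + Σ Δx = 68 cm.

68 cm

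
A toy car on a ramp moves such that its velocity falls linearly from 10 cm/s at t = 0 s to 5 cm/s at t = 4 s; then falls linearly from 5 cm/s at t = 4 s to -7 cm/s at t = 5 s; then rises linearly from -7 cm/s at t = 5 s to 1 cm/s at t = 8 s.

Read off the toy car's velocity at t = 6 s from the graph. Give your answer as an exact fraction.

On 5–8 s the graph is linear from -7 to 1 cm/s: v(6) = -7 + (1 − -7)·(6 − 5)/(8 − 5) = -13/3 cm/s.

-13/3 cm/s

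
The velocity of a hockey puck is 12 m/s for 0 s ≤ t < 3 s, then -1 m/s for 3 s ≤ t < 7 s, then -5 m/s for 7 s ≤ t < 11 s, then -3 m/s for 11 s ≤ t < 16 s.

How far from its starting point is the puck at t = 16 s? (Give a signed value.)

-3 m

Displacement is the signed area under the v-t curve.
0–3 s: 12 × 3 = 36 m
3–7 s: -1 × 4 = -4 m
7–11 s: -5 × 4 = -20 m
11–16 s: -3 × 5 = -15 m
Net displacement = -3 m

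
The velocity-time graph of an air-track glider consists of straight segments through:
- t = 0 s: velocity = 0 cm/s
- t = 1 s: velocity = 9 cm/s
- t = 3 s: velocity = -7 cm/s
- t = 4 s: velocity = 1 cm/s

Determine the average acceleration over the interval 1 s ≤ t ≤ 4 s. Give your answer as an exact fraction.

Average acceleration = Δv/Δt = (1 − 9)/(4 − 1) = -8/3 cm/s².

-8/3 cm/s²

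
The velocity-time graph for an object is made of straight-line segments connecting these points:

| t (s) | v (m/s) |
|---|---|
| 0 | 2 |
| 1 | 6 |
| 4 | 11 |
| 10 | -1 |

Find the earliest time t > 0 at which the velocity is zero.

v changes sign on 4–10 s (from 11 to -1); the graph is linear there, so v = 0 at t = 4 + (-11)·(10 − 4)/(-1 − 11) = 9.5 s.

t = 9.5 s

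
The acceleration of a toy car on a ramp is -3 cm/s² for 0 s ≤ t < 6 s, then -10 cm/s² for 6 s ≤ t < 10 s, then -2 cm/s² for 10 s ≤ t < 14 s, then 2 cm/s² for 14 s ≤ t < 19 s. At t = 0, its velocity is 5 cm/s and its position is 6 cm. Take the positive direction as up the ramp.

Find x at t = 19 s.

On each constant-a segment, Δv = aΔt and Δx = v₀Δt + ½aΔt²; chain segment to segment.
0–6 s: v starts 5 cm/s; Δx = 5·6 + ½·-3·6² = -24 cm; v ends -13 cm/s.
6–10 s: v starts -13 cm/s; Δx = -13·4 + ½·-10·4² = -132 cm; v ends -53 cm/s.
10–14 s: v starts -53 cm/s; Δx = -53·4 + ½·-2·4² = -228 cm; v ends -61 cm/s.
14–19 s: v starts -61 cm/s; Δx = -61·5 + ½·2·5² = -280 cm; v ends -51 cm/s.
x(19) = 6 + Σ Δx = -658 cm.

-658 cm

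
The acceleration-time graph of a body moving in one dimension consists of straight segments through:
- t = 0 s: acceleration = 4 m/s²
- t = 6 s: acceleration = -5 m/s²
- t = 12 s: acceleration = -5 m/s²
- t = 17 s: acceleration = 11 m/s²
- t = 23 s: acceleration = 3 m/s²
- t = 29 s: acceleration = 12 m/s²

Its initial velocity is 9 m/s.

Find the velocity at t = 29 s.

78 m/s

Δv equals the area under the a-t graph; then v = v₀ + Δv.
0–6 s: ½(4 + -5)(6) = -3 m/s
6–12 s: -5 × 6 = -30 m/s
12–17 s: ½(-5 + 11)(5) = 15 m/s
17–23 s: ½(11 + 3)(6) = 42 m/s
23–29 s: ½(3 + 12)(6) = 45 m/s
Δv = 69 m/s, so v(29) = 9 + (69) = 78 m/s.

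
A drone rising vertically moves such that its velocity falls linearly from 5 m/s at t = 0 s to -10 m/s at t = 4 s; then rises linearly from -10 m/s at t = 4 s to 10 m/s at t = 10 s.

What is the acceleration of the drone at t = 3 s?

-3.75 m/s²

Acceleration is the slope of the v-t graph on 0–4 s: (-10 − 5)/(4 − 0) = -3.75 m/s².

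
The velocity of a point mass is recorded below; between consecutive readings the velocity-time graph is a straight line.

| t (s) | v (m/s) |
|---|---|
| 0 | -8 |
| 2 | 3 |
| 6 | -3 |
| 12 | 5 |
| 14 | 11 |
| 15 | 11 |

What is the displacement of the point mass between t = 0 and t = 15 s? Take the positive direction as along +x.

28 m

Displacement is the signed area under the v-t curve.
0–2 s: ½(-8 + 3)(2) = -5 m
2–6 s: ½(3 + -3)(4) = 0 m
6–12 s: ½(-3 + 5)(6) = 6 m
12–14 s: ½(5 + 11)(2) = 16 m
14–15 s: 11 × 1 = 11 m
Net displacement = 28 m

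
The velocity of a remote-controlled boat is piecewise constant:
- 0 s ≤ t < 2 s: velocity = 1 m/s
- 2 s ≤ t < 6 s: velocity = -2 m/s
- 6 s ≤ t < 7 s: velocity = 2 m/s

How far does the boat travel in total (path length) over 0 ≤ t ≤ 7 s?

12 m

Total distance travelled is ∫|v| dt — sum the magnitudes of each area piece.
0–2 s: |1| × 2 = 2 m
2–6 s: |-2| × 4 = 8 m
6–7 s: |2| × 1 = 2 m
Total distance = 12 m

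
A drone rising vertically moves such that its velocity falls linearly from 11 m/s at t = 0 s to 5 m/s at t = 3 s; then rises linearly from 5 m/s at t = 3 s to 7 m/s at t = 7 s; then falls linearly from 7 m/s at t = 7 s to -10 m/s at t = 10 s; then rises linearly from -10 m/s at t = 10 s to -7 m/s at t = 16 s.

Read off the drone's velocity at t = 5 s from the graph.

6 m/s

On 3–7 s the graph is linear from 5 to 7 m/s: v(5) = 5 + (7 − 5)·(5 − 3)/(7 − 3) = 6 m/s.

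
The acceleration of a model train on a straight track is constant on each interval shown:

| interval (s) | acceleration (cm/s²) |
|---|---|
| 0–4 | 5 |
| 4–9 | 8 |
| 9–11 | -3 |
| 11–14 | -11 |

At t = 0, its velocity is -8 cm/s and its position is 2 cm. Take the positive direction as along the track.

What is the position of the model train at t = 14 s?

On each constant-a segment, Δv = aΔt and Δx = v₀Δt + ½aΔt²; chain segment to segment.
0–4 s: v starts -8 cm/s; Δx = -8·4 + ½·5·4² = 8 cm; v ends 12 cm/s.
4–9 s: v starts 12 cm/s; Δx = 12·5 + ½·8·5² = 160 cm; v ends 52 cm/s.
9–11 s: v starts 52 cm/s; Δx = 52·2 + ½·-3·2² = 98 cm; v ends 46 cm/s.
11–14 s: v starts 46 cm/s; Δx = 46·3 + ½·-11·3² = 88.5 cm; v ends 13 cm/s.
x(14) = 2 + Σ Δx = 356.5 cm.

356.5 cm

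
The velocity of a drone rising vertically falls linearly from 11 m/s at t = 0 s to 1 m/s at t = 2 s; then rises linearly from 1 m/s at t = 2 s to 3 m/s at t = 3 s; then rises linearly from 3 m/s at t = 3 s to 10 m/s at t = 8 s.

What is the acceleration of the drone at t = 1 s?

-5 m/s²

Acceleration is the slope of the v-t graph on 0–2 s: (1 − 11)/(2 − 0) = -5 m/s².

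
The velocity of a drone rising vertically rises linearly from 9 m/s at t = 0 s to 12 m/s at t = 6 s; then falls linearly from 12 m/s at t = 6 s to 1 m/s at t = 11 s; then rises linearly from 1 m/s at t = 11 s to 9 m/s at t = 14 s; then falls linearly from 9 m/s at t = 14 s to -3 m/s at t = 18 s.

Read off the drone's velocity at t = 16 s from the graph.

3 m/s

On 14–18 s the graph is linear from 9 to -3 m/s: v(16) = 9 + (-3 − 9)·(16 − 14)/(18 − 14) = 3 m/s.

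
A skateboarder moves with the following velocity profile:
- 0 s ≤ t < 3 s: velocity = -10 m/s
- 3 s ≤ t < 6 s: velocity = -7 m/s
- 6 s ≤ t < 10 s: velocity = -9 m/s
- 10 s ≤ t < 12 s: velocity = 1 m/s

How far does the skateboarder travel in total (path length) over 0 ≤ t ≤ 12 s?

Distance (not displacement) is the total path length: add the absolute areas under v-t.
0–3 s: |-10| × 3 = 30 m
3–6 s: |-7| × 3 = 21 m
6–10 s: |-9| × 4 = 36 m
10–12 s: |1| × 2 = 2 m
Total distance = 89 m

89 m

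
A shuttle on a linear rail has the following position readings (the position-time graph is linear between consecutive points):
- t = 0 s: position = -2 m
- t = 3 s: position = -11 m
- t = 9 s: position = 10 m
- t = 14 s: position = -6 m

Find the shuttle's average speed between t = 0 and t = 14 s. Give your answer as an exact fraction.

Average speed = (total path length)/(elapsed time); on a piecewise-linear x-t graph the path length is Σ|Δx|.
0–3 s: |Δx| = |-11 − -2| = 9 m
3–9 s: |Δx| = |10 − -11| = 21 m
9–14 s: |Δx| = |-6 − 10| = 16 m
Total path = 46 m; average speed = 46/14 = 23/7 m/s.

23/7 m/s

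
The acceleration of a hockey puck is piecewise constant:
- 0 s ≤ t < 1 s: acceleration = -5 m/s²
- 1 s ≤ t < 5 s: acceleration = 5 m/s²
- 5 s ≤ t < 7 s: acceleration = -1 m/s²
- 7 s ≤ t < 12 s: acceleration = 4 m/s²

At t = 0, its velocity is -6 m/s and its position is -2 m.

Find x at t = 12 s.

On each constant-a segment, Δv = aΔt and Δx = v₀Δt + ½aΔt²; chain segment to segment.
0–1 s: v starts -6 m/s; Δx = -6·1 + ½·-5·1² = -8.5 m; v ends -11 m/s.
1–5 s: v starts -11 m/s; Δx = -11·4 + ½·5·4² = -4 m; v ends 9 m/s.
5–7 s: v starts 9 m/s; Δx = 9·2 + ½·-1·2² = 16 m; v ends 7 m/s.
7–12 s: v starts 7 m/s; Δx = 7·5 + ½·4·5² = 85 m; v ends 27 m/s.
x(12) = -2 + Σ Δx = 86.5 m.

86.5 m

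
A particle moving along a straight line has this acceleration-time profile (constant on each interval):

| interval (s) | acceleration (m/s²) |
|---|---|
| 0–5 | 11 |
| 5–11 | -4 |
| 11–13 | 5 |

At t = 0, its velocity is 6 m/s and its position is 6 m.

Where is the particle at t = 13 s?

On each constant-a segment, Δv = aΔt and Δx = v₀Δt + ½aΔt²; chain segment to segment.
0–5 s: v starts 6 m/s; Δx = 6·5 + ½·11·5² = 167.5 m; v ends 61 m/s.
5–11 s: v starts 61 m/s; Δx = 61·6 + ½·-4·6² = 294 m; v ends 37 m/s.
11–13 s: v starts 37 m/s; Δx = 37·2 + ½·5·2² = 84 m; v ends 47 m/s.
x(13) = 6 + Σ Δx = 551.5 m.

551.5 m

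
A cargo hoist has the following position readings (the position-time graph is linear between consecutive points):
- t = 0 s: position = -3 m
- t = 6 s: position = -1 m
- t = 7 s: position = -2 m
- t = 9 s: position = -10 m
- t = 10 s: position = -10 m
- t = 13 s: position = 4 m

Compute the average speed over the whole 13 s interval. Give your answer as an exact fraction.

25/13 m/s

Average speed = (total path length)/(elapsed time); on a piecewise-linear x-t graph the path length is Σ|Δx|.
0–6 s: |Δx| = |-1 − -3| = 2 m
6–7 s: |Δx| = |-2 − -1| = 1 m
7–9 s: |Δx| = |-10 − -2| = 8 m
9–10 s: |Δx| = |-10 − -10| = 0 m
10–13 s: |Δx| = |4 − -10| = 14 m
Total path = 25 m; average speed = 25/13 = 25/13 m/s.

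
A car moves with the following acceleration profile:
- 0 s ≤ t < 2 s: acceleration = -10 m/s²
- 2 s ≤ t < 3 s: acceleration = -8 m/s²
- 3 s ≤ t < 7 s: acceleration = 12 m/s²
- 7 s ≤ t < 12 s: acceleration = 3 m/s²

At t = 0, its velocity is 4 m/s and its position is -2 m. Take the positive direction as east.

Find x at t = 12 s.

On each constant-a segment, Δv = aΔt and Δx = v₀Δt + ½aΔt²; chain segment to segment.
0–2 s: v starts 4 m/s; Δx = 4·2 + ½·-10·2² = -12 m; v ends -16 m/s.
2–3 s: v starts -16 m/s; Δx = -16·1 + ½·-8·1² = -20 m; v ends -24 m/s.
3–7 s: v starts -24 m/s; Δx = -24·4 + ½·12·4² = 0 m; v ends 24 m/s.
7–12 s: v starts 24 m/s; Δx = 24·5 + ½·3·5² = 157.5 m; v ends 39 m/s.
x(12) = -2 + Σ Δx = 123.5 m.

123.5 m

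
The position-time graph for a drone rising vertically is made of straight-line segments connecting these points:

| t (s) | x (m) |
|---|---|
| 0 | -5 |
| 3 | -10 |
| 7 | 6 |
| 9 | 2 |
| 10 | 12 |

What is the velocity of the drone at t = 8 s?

Velocity is the slope of the x-t graph on 7–9 s: (2 − 6)/(9 − 7) = -2 m/s.

-2 m/s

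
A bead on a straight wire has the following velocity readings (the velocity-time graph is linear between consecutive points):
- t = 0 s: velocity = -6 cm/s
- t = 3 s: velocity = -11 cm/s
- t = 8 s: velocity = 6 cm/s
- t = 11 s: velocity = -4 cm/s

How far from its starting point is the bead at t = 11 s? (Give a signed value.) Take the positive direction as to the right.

Displacement is the signed area under the v-t curve.
0–3 s: ½(-6 + -11)(3) = -25.5 cm
3–8 s: ½(-11 + 6)(5) = -12.5 cm
8–11 s: ½(6 + -4)(3) = 3 cm
Net displacement = -35 cm

-35 cm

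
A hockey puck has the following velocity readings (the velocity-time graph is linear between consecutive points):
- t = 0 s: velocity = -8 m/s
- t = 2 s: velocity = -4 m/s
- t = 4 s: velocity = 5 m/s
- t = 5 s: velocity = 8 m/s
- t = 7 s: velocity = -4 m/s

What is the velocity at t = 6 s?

On 5–7 s the graph is linear from 8 to -4 m/s: v(6) = 8 + (-4 − 8)·(6 − 5)/(7 − 5) = 2 m/s.

2 m/s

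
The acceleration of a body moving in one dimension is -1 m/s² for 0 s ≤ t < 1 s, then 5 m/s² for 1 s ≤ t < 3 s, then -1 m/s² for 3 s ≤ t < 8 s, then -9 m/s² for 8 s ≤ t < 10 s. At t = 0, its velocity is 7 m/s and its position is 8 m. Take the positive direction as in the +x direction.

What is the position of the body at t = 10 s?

108 m

On each constant-a segment, Δv = aΔt and Δx = v₀Δt + ½aΔt²; chain segment to segment.
0–1 s: v starts 7 m/s; Δx = 7·1 + ½·-1·1² = 6.5 m; v ends 6 m/s.
1–3 s: v starts 6 m/s; Δx = 6·2 + ½·5·2² = 22 m; v ends 16 m/s.
3–8 s: v starts 16 m/s; Δx = 16·5 + ½·-1·5² = 67.5 m; v ends 11 m/s.
8–10 s: v starts 11 m/s; Δx = 11·2 + ½·-9·2² = 4 m; v ends -7 m/s.
x(10) = 8 + Σ Δx = 108 m.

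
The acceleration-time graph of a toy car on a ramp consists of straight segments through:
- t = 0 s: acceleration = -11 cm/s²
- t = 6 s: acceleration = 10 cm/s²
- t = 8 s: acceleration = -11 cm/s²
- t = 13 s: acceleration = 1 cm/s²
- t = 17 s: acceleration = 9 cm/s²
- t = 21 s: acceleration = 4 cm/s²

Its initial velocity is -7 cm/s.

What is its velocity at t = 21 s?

10 cm/s

Δv equals the area under the a-t graph; then v = v₀ + Δv.
0–6 s: ½(-11 + 10)(6) = -3 cm/s
6–8 s: ½(10 + -11)(2) = -1 cm/s
8–13 s: ½(-11 + 1)(5) = -25 cm/s
13–17 s: ½(1 + 9)(4) = 20 cm/s
17–21 s: ½(9 + 4)(4) = 26 cm/s
Δv = 17 cm/s, so v(21) = -7 + (17) = 10 cm/s.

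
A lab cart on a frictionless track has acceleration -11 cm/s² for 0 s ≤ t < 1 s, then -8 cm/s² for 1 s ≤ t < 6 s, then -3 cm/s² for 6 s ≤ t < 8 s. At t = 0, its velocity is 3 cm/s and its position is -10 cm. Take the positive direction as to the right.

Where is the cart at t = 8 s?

On each constant-a segment, Δv = aΔt and Δx = v₀Δt + ½aΔt²; chain segment to segment.
0–1 s: v starts 3 cm/s; Δx = 3·1 + ½·-11·1² = -2.5 cm; v ends -8 cm/s.
1–6 s: v starts -8 cm/s; Δx = -8·5 + ½·-8·5² = -140 cm; v ends -48 cm/s.
6–8 s: v starts -48 cm/s; Δx = -48·2 + ½·-3·2² = -102 cm; v ends -54 cm/s.
x(8) = -10 + Σ Δx = -254.5 cm.

-254.5 cm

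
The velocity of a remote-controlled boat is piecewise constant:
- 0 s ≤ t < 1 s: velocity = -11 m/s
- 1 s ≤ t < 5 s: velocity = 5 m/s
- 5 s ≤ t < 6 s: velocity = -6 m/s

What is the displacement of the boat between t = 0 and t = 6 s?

3 m

Displacement is the signed area under the v-t curve.
0–1 s: -11 × 1 = -11 m
1–5 s: 5 × 4 = 20 m
5–6 s: -6 × 1 = -6 m
Net displacement = 3 m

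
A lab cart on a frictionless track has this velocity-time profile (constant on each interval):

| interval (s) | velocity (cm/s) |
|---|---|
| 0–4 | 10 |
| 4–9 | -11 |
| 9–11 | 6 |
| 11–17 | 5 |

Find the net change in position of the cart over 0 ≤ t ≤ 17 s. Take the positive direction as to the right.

27 cm

Net displacement equals the area under the velocity-time graph (areas below the axis count negative).
0–4 s: 10 × 4 = 40 cm
4–9 s: -11 × 5 = -55 cm
9–11 s: 6 × 2 = 12 cm
11–17 s: 5 × 6 = 30 cm
Net displacement = 27 cm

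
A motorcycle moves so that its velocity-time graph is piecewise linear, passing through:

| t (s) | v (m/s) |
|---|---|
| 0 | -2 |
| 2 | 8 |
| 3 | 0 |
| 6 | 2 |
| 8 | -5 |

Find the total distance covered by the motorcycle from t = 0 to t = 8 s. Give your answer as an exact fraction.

Total distance travelled is ∫|v| dt — sum the magnitudes of each area piece.
0–2 s: v = 0 at t = 0.4 s; triangle areas 0.4 + 6.4 = 6.8 m
2–3 s: |½(8 + 0)(1)| = 4 m
3–6 s: |½(0 + 2)(3)| = 3 m
6–8 s: v = 0 at t = 46/7 s; triangle areas 4/7 + 25/7 = 29/7 m
Total distance = 628/35 m

628/35 m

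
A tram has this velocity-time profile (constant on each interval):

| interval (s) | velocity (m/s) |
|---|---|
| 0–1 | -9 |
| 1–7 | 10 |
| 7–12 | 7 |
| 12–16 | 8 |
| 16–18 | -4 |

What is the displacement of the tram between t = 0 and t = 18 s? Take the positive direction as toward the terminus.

110 m

Net displacement equals the area under the velocity-time graph (areas below the axis count negative).
0–1 s: -9 × 1 = -9 m
1–7 s: 10 × 6 = 60 m
7–12 s: 7 × 5 = 35 m
12–16 s: 8 × 4 = 32 m
16–18 s: -4 × 2 = -8 m
Net displacement = 110 m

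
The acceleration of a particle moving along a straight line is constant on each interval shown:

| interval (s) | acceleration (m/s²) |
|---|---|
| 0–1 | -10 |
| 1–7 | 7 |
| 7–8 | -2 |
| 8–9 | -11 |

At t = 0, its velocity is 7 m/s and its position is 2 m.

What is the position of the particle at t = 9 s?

181.5 m

On each constant-a segment, Δv = aΔt and Δx = v₀Δt + ½aΔt²; chain segment to segment.
0–1 s: v starts 7 m/s; Δx = 7·1 + ½·-10·1² = 2 m; v ends -3 m/s.
1–7 s: v starts -3 m/s; Δx = -3·6 + ½·7·6² = 108 m; v ends 39 m/s.
7–8 s: v starts 39 m/s; Δx = 39·1 + ½·-2·1² = 38 m; v ends 37 m/s.
8–9 s: v starts 37 m/s; Δx = 37·1 + ½·-11·1² = 31.5 m; v ends 26 m/s.
x(9) = 2 + Σ Δx = 181.5 m.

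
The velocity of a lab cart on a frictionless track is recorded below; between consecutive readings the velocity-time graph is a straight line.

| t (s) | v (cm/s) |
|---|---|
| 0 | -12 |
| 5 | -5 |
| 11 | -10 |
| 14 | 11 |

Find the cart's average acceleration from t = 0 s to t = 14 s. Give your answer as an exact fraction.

23/14 cm/s²

Average acceleration = Δv/Δt = (11 − -12)/(14 − 0) = 23/14 cm/s².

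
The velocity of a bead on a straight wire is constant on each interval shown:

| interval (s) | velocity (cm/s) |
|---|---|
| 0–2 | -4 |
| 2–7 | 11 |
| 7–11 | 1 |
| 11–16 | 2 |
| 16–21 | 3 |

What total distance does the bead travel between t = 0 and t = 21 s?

92 cm

Distance (not displacement) is the total path length: add the absolute areas under v-t.
0–2 s: |-4| × 2 = 8 cm
2–7 s: |11| × 5 = 55 cm
7–11 s: |1| × 4 = 4 cm
11–16 s: |2| × 5 = 10 cm
16–21 s: |3| × 5 = 15 cm
Total distance = 92 cm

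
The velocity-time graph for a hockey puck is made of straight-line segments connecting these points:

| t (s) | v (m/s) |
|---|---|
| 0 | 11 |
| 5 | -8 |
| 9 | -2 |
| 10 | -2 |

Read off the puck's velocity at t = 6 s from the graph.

-6.5 m/s

On 5–9 s the graph is linear from -8 to -2 m/s: v(6) = -8 + (-2 − -8)·(6 − 5)/(9 − 5) = -6.5 m/s.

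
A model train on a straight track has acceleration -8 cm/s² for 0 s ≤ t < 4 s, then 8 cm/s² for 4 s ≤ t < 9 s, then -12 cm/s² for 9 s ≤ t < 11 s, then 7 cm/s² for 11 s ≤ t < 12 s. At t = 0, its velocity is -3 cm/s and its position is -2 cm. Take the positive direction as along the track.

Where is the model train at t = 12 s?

-182.5 cm

On each constant-a segment, Δv = aΔt and Δx = v₀Δt + ½aΔt²; chain segment to segment.
0–4 s: v starts -3 cm/s; Δx = -3·4 + ½·-8·4² = -76 cm; v ends -35 cm/s.
4–9 s: v starts -35 cm/s; Δx = -35·5 + ½·8·5² = -75 cm; v ends 5 cm/s.
9–11 s: v starts 5 cm/s; Δx = 5·2 + ½·-12·2² = -14 cm; v ends -19 cm/s.
11–12 s: v starts -19 cm/s; Δx = -19·1 + ½·7·1² = -15.5 cm; v ends -12 cm/s.
x(12) = -2 + Σ Δx = -182.5 cm.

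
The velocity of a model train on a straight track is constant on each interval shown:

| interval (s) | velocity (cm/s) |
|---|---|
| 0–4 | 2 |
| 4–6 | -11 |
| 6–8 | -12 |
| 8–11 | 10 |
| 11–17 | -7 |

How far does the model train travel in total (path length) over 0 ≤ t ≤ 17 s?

126 cm

Distance (not displacement) is the total path length: add the absolute areas under v-t.
0–4 s: |2| × 4 = 8 cm
4–6 s: |-11| × 2 = 22 cm
6–8 s: |-12| × 2 = 24 cm
8–11 s: |10| × 3 = 30 cm
11–17 s: |-7| × 6 = 42 cm
Total distance = 126 cm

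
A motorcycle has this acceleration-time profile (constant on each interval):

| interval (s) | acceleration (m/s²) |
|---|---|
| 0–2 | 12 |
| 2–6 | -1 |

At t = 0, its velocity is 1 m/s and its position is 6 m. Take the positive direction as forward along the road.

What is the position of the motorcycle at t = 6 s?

124 m

On each constant-a segment, Δv = aΔt and Δx = v₀Δt + ½aΔt²; chain segment to segment.
0–2 s: v starts 1 m/s; Δx = 1·2 + ½·12·2² = 26 m; v ends 25 m/s.
2–6 s: v starts 25 m/s; Δx = 25·4 + ½·-1·4² = 92 m; v ends 21 m/s.
x(6) = 6 + Σ Δx = 124 m.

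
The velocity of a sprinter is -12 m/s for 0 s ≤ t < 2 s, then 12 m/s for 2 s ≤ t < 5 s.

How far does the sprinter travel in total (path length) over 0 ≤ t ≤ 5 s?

Total distance travelled is ∫|v| dt — sum the magnitudes of each area piece.
0–2 s: |-12| × 2 = 24 m
2–5 s: |12| × 3 = 36 m
Total distance = 60 m

60 m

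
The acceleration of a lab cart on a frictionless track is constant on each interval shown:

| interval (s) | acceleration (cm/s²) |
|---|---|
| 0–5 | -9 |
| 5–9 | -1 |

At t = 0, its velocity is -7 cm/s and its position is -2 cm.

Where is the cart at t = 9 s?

On each constant-a segment, Δv = aΔt and Δx = v₀Δt + ½aΔt²; chain segment to segment.
0–5 s: v starts -7 cm/s; Δx = -7·5 + ½·-9·5² = -147.5 cm; v ends -52 cm/s.
5–9 s: v starts -52 cm/s; Δx = -52·4 + ½·-1·4² = -216 cm; v ends -56 cm/s.
x(9) = -2 + Σ Δx = -365.5 cm.

-365.5 cm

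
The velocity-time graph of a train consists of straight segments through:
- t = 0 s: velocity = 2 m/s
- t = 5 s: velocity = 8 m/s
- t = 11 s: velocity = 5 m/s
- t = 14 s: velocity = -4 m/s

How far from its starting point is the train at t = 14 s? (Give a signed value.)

65.5 m

Net displacement equals the area under the velocity-time graph (areas below the axis count negative).
0–5 s: ½(2 + 8)(5) = 25 m
5–11 s: ½(8 + 5)(6) = 39 m
11–14 s: ½(5 + -4)(3) = 1.5 m
Net displacement = 65.5 m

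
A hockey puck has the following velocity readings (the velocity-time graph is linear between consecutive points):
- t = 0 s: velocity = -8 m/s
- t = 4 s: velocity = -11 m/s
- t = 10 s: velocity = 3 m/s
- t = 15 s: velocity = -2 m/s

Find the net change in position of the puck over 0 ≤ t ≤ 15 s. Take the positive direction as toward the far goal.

-59.5 m

Net displacement equals the area under the velocity-time graph (areas below the axis count negative).
0–4 s: ½(-8 + -11)(4) = -38 m
4–10 s: ½(-11 + 3)(6) = -24 m
10–15 s: ½(3 + -2)(5) = 2.5 m
Net displacement = -59.5 m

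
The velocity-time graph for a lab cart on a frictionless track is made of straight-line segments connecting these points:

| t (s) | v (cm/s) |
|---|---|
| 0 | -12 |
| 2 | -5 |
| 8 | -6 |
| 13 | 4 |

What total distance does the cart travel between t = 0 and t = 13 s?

63 cm

Total distance travelled is ∫|v| dt — sum the magnitudes of each area piece.
0–2 s: |½(-12 + -5)(2)| = 17 cm
2–8 s: |½(-5 + -6)(6)| = 33 cm
8–13 s: v = 0 at t = 11 s; triangle areas 9 + 4 = 13 cm
Total distance = 63 cm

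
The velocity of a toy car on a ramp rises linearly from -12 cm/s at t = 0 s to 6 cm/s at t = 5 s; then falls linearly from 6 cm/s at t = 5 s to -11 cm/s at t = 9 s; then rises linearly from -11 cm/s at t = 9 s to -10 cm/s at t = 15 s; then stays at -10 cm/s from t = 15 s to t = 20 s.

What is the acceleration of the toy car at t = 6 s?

-4.25 cm/s²

Acceleration is the slope of the v-t graph on 5–9 s: (-11 − 6)/(9 − 5) = -4.25 cm/s².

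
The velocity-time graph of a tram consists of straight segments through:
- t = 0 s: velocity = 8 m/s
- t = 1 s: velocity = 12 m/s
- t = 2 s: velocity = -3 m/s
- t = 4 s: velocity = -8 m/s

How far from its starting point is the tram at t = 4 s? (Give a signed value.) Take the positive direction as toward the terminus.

3.5 m

Net displacement equals the area under the velocity-time graph (areas below the axis count negative).
0–1 s: ½(8 + 12)(1) = 10 m
1–2 s: ½(12 + -3)(1) = 4.5 m
2–4 s: ½(-3 + -8)(2) = -11 m
Net displacement = 3.5 m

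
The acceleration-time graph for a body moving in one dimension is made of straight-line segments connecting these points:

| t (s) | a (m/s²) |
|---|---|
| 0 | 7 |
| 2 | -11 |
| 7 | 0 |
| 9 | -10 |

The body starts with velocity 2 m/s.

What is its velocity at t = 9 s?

Δv equals the area under the a-t graph; then v = v₀ + Δv.
0–2 s: ½(7 + -11)(2) = -4 m/s
2–7 s: ½(-11 + 0)(5) = -27.5 m/s
7–9 s: ½(0 + -10)(2) = -10 m/s
Δv = -41.5 m/s, so v(9) = 2 + (-41.5) = -39.5 m/s.

-39.5 m/s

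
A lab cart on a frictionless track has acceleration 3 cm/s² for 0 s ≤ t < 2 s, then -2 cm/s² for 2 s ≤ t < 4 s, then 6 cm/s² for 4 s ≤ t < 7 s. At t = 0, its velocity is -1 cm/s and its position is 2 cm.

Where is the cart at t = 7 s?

On each constant-a segment, Δv = aΔt and Δx = v₀Δt + ½aΔt²; chain segment to segment.
0–2 s: v starts -1 cm/s; Δx = -1·2 + ½·3·2² = 4 cm; v ends 5 cm/s.
2–4 s: v starts 5 cm/s; Δx = 5·2 + ½·-2·2² = 6 cm; v ends 1 cm/s.
4–7 s: v starts 1 cm/s; Δx = 1·3 + ½·6·3² = 30 cm; v ends 19 cm/s.
x(7) = 2 + Σ Δx = 42 cm.

42 cm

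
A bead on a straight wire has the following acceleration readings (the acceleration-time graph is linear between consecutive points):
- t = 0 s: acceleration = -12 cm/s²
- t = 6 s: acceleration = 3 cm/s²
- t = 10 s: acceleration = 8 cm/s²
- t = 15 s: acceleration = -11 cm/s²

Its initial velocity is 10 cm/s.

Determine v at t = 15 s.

Δv equals the area under the a-t graph; then v = v₀ + Δv.
0–6 s: ½(-12 + 3)(6) = -27 cm/s
6–10 s: ½(3 + 8)(4) = 22 cm/s
10–15 s: ½(8 + -11)(5) = -7.5 cm/s
Δv = -12.5 cm/s, so v(15) = 10 + (-12.5) = -2.5 cm/s.

-2.5 cm/s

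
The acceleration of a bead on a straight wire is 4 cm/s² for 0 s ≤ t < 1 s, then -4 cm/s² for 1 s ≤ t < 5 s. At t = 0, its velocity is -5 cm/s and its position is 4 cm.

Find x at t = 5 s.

-35 cm

On each constant-a segment, Δv = aΔt and Δx = v₀Δt + ½aΔt²; chain segment to segment.
0–1 s: v starts -5 cm/s; Δx = -5·1 + ½·4·1² = -3 cm; v ends -1 cm/s.
1–5 s: v starts -1 cm/s; Δx = -1·4 + ½·-4·4² = -36 cm; v ends -17 cm/s.
x(5) = 4 + Σ Δx = -35 cm.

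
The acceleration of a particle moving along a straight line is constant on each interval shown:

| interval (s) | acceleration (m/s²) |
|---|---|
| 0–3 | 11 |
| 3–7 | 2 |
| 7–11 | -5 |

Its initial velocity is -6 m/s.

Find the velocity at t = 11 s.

15 m/s

Δv equals the area under the a-t graph; then v = v₀ + Δv.
0–3 s: 11 × 3 = 33 m/s
3–7 s: 2 × 4 = 8 m/s
7–11 s: -5 × 4 = -20 m/s
Δv = 21 m/s, so v(11) = -6 + (21) = 15 m/s.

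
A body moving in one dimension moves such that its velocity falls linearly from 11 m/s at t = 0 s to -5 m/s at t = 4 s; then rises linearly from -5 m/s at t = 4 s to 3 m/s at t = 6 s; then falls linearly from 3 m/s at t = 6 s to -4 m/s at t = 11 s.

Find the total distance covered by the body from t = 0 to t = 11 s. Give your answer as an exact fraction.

Distance (not displacement) is the total path length: add the absolute areas under v-t.
0–4 s: v = 0 at t = 2.75 s; triangle areas 15.125 + 3.125 = 18.25 m
4–6 s: v = 0 at t = 5.25 s; triangle areas 3.125 + 1.125 = 4.25 m
6–11 s: v = 0 at t = 57/7 s; triangle areas 45/14 + 40/7 = 125/14 m
Total distance = 220/7 m

220/7 m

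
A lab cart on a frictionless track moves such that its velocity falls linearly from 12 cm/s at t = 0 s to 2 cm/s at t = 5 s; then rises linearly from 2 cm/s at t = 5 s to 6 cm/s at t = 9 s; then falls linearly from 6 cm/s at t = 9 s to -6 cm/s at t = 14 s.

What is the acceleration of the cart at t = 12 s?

Acceleration is the slope of the v-t graph on 9–14 s: (-6 − 6)/(14 − 9) = -2.4 cm/s².

-2.4 cm/s²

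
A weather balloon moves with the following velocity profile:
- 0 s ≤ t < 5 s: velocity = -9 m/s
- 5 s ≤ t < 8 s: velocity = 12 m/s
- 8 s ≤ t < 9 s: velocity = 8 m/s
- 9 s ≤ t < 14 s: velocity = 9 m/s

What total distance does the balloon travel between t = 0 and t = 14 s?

134 m

Distance (not displacement) is the total path length: add the absolute areas under v-t.
0–5 s: |-9| × 5 = 45 m
5–8 s: |12| × 3 = 36 m
8–9 s: |8| × 1 = 8 m
9–14 s: |9| × 5 = 45 m
Total distance = 134 m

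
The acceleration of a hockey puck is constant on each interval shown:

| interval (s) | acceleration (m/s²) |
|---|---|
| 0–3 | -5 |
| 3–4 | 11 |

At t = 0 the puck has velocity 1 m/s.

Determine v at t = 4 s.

Δv equals the area under the a-t graph; then v = v₀ + Δv.
0–3 s: -5 × 3 = -15 m/s
3–4 s: 11 × 1 = 11 m/s
Δv = -4 m/s, so v(4) = 1 + (-4) = -3 m/s.

-3 m/s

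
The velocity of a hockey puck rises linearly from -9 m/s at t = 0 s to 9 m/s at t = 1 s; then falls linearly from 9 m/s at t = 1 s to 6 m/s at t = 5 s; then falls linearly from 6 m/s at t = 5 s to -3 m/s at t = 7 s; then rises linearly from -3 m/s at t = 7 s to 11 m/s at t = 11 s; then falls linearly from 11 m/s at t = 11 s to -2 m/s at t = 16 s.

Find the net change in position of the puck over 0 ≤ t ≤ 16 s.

71.5 m

Displacement is the signed area under the v-t curve.
0–1 s: ½(-9 + 9)(1) = 0 m
1–5 s: ½(9 + 6)(4) = 30 m
5–7 s: ½(6 + -3)(2) = 3 m
7–11 s: ½(-3 + 11)(4) = 16 m
11–16 s: ½(11 + -2)(5) = 22.5 m
Net displacement = 71.5 m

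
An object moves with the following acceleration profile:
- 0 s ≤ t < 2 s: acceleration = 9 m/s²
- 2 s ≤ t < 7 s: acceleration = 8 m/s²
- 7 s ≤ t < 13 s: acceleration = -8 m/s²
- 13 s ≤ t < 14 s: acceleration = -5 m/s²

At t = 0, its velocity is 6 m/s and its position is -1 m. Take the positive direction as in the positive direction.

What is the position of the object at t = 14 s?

502.5 m

On each constant-a segment, Δv = aΔt and Δx = v₀Δt + ½aΔt²; chain segment to segment.
0–2 s: v starts 6 m/s; Δx = 6·2 + ½·9·2² = 30 m; v ends 24 m/s.
2–7 s: v starts 24 m/s; Δx = 24·5 + ½·8·5² = 220 m; v ends 64 m/s.
7–13 s: v starts 64 m/s; Δx = 64·6 + ½·-8·6² = 240 m; v ends 16 m/s.
13–14 s: v starts 16 m/s; Δx = 16·1 + ½·-5·1² = 13.5 m; v ends 11 m/s.
x(14) = -1 + Σ Δx = 502.5 m.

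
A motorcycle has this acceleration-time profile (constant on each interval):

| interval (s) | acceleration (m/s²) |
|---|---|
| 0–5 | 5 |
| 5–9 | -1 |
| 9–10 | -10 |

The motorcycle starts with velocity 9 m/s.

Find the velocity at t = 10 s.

Δv equals the area under the a-t graph; then v = v₀ + Δv.
0–5 s: 5 × 5 = 25 m/s
5–9 s: -1 × 4 = -4 m/s
9–10 s: -10 × 1 = -10 m/s
Δv = 11 m/s, so v(10) = 9 + (11) = 20 m/s.

20 m/s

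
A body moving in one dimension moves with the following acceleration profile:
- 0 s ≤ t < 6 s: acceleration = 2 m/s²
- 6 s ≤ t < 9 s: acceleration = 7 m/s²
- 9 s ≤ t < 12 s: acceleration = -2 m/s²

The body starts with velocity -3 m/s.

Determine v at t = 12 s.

Δv equals the area under the a-t graph; then v = v₀ + Δv.
0–6 s: 2 × 6 = 12 m/s
6–9 s: 7 × 3 = 21 m/s
9–12 s: -2 × 3 = -6 m/s
Δv = 27 m/s, so v(12) = -3 + (27) = 24 m/s.

24 m/s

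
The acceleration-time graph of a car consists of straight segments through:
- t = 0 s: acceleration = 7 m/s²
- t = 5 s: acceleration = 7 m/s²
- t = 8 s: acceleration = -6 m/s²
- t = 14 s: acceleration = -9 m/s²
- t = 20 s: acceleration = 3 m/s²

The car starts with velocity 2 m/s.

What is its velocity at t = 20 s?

-24.5 m/s

Δv equals the area under the a-t graph; then v = v₀ + Δv.
0–5 s: 7 × 5 = 35 m/s
5–8 s: ½(7 + -6)(3) = 1.5 m/s
8–14 s: ½(-6 + -9)(6) = -45 m/s
14–20 s: ½(-9 + 3)(6) = -18 m/s
Δv = -26.5 m/s, so v(20) = 2 + (-26.5) = -24.5 m/s.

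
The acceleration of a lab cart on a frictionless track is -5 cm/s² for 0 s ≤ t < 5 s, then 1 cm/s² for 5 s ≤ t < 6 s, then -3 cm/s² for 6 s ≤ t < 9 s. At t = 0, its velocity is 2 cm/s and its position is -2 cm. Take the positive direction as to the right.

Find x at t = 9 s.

On each constant-a segment, Δv = aΔt and Δx = v₀Δt + ½aΔt²; chain segment to segment.
0–5 s: v starts 2 cm/s; Δx = 2·5 + ½·-5·5² = -52.5 cm; v ends -23 cm/s.
5–6 s: v starts -23 cm/s; Δx = -23·1 + ½·1·1² = -22.5 cm; v ends -22 cm/s.
6–9 s: v starts -22 cm/s; Δx = -22·3 + ½·-3·3² = -79.5 cm; v ends -31 cm/s.
x(9) = -2 + Σ Δx = -156.5 cm.

-156.5 cm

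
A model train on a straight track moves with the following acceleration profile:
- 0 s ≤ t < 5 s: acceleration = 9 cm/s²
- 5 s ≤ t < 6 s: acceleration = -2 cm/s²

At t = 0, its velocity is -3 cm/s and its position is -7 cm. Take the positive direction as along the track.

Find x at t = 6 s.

131.5 cm

On each constant-a segment, Δv = aΔt and Δx = v₀Δt + ½aΔt²; chain segment to segment.
0–5 s: v starts -3 cm/s; Δx = -3·5 + ½·9·5² = 97.5 cm; v ends 42 cm/s.
5–6 s: v starts 42 cm/s; Δx = 42·1 + ½·-2·1² = 41 cm; v ends 40 cm/s.
x(6) = -7 + Σ Δx = 131.5 cm.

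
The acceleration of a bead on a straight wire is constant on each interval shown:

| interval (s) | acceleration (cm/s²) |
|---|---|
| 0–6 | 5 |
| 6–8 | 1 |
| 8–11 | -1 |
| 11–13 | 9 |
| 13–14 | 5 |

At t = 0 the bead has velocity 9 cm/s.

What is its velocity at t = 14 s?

61 cm/s

Δv equals the area under the a-t graph; then v = v₀ + Δv.
0–6 s: 5 × 6 = 30 cm/s
6–8 s: 1 × 2 = 2 cm/s
8–11 s: -1 × 3 = -3 cm/s
11–13 s: 9 × 2 = 18 cm/s
13–14 s: 5 × 1 = 5 cm/s
Δv = 52 cm/s, so v(14) = 9 + (52) = 61 cm/s.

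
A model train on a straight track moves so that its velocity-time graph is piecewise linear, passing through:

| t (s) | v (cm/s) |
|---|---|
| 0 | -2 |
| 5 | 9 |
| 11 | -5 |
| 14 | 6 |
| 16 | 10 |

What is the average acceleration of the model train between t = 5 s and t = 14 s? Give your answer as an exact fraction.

-1/3 cm/s²

Average acceleration = Δv/Δt = (6 − 9)/(14 − 5) = -1/3 cm/s².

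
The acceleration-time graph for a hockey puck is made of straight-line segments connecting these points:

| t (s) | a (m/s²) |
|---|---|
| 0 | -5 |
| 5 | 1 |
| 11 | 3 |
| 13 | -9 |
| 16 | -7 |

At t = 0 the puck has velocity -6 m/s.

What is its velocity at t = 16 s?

Δv equals the area under the a-t graph; then v = v₀ + Δv.
0–5 s: ½(-5 + 1)(5) = -10 m/s
5–11 s: ½(1 + 3)(6) = 12 m/s
11–13 s: ½(3 + -9)(2) = -6 m/s
13–16 s: ½(-9 + -7)(3) = -24 m/s
Δv = -28 m/s, so v(16) = -6 + (-28) = -34 m/s.

-34 m/s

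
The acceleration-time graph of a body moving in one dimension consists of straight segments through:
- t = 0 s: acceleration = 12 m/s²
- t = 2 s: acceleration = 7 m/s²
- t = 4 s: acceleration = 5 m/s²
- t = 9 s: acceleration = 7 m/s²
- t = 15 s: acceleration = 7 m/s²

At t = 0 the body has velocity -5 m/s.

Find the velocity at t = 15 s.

98 m/s

Δv equals the area under the a-t graph; then v = v₀ + Δv.
0–2 s: ½(12 + 7)(2) = 19 m/s
2–4 s: ½(7 + 5)(2) = 12 m/s
4–9 s: ½(5 + 7)(5) = 30 m/s
9–15 s: 7 × 6 = 42 m/s
Δv = 103 m/s, so v(15) = -5 + (103) = 98 m/s.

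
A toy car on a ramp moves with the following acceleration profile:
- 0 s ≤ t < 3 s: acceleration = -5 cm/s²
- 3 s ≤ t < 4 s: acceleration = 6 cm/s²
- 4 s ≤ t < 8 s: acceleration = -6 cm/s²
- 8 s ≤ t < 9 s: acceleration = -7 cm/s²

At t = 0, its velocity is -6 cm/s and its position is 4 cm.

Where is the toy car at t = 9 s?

On each constant-a segment, Δv = aΔt and Δx = v₀Δt + ½aΔt²; chain segment to segment.
0–3 s: v starts -6 cm/s; Δx = -6·3 + ½·-5·3² = -40.5 cm; v ends -21 cm/s.
3–4 s: v starts -21 cm/s; Δx = -21·1 + ½·6·1² = -18 cm; v ends -15 cm/s.
4–8 s: v starts -15 cm/s; Δx = -15·4 + ½·-6·4² = -108 cm; v ends -39 cm/s.
8–9 s: v starts -39 cm/s; Δx = -39·1 + ½·-7·1² = -42.5 cm; v ends -46 cm/s.
x(9) = 4 + Σ Δx = -205 cm.

-205 cm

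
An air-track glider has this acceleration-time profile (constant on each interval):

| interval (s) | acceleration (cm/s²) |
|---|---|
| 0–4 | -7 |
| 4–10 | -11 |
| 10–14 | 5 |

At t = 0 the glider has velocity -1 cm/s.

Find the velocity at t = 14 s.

-75 cm/s

Δv equals the area under the a-t graph; then v = v₀ + Δv.
0–4 s: -7 × 4 = -28 cm/s
4–10 s: -11 × 6 = -66 cm/s
10–14 s: 5 × 4 = 20 cm/s
Δv = -74 cm/s, so v(14) = -1 + (-74) = -75 cm/s.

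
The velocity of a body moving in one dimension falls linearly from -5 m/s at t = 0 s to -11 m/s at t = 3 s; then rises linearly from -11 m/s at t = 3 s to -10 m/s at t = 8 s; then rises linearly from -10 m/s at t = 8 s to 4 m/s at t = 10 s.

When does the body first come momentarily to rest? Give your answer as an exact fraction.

v changes sign on 8–10 s (from -10 to 4); the graph is linear there, so v = 0 at t = 8 + (10)·(10 − 8)/(4 − -10) = 66/7 s.

t = 66/7 s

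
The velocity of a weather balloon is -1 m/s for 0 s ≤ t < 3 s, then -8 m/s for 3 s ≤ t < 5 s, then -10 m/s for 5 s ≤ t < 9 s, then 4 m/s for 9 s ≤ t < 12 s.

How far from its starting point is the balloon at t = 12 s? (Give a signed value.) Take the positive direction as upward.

Displacement is the signed area under the v-t curve.
0–3 s: -1 × 3 = -3 m
3–5 s: -8 × 2 = -16 m
5–9 s: -10 × 4 = -40 m
9–12 s: 4 × 3 = 12 m
Net displacement = -47 m

-47 m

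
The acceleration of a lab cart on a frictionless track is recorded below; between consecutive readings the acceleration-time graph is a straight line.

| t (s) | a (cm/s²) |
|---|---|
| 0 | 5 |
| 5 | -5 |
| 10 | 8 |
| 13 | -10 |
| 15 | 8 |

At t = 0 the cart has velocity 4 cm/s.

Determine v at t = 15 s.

6.5 cm/s

Δv equals the area under the a-t graph; then v = v₀ + Δv.
0–5 s: ½(5 + -5)(5) = 0 cm/s
5–10 s: ½(-5 + 8)(5) = 7.5 cm/s
10–13 s: ½(8 + -10)(3) = -3 cm/s
13–15 s: ½(-10 + 8)(2) = -2 cm/s
Δv = 2.5 cm/s, so v(15) = 4 + (2.5) = 6.5 cm/s.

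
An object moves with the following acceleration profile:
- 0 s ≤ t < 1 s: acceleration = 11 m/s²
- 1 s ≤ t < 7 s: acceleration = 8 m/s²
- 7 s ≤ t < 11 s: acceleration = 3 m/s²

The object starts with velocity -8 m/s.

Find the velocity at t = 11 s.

Δv equals the area under the a-t graph; then v = v₀ + Δv.
0–1 s: 11 × 1 = 11 m/s
1–7 s: 8 × 6 = 48 m/s
7–11 s: 3 × 4 = 12 m/s
Δv = 71 m/s, so v(11) = -8 + (71) = 63 m/s.

63 m/s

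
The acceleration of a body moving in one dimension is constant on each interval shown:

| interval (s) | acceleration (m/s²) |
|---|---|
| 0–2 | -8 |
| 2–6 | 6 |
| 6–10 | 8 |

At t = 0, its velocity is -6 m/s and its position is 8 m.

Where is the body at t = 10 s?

12 m

On each constant-a segment, Δv = aΔt and Δx = v₀Δt + ½aΔt²; chain segment to segment.
0–2 s: v starts -6 m/s; Δx = -6·2 + ½·-8·2² = -28 m; v ends -22 m/s.
2–6 s: v starts -22 m/s; Δx = -22·4 + ½·6·4² = -40 m; v ends 2 m/s.
6–10 s: v starts 2 m/s; Δx = 2·4 + ½·8·4² = 72 m; v ends 34 m/s.
x(10) = 8 + Σ Δx = 12 m.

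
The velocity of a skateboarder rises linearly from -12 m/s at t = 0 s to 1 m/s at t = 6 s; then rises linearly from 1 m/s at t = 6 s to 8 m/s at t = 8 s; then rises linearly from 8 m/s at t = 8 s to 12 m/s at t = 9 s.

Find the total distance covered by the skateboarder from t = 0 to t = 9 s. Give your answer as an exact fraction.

682/13 m

Distance (not displacement) is the total path length: add the absolute areas under v-t.
0–6 s: v = 0 at t = 72/13 s; triangle areas 432/13 + 3/13 = 435/13 m
6–8 s: |½(1 + 8)(2)| = 9 m
8–9 s: |½(8 + 12)(1)| = 10 m
Total distance = 682/13 m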